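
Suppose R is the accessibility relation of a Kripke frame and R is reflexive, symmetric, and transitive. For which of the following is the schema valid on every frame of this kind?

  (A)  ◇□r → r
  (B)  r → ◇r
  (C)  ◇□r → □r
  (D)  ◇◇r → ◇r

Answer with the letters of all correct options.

A, B, C, D

A relation that is reflexive, symmetric, and transitive is also euclidean and serial.
(A) ◇□r → r is the dual of axiom B; it is valid on a frame exactly when R is symmetric. Every such R is symmetric, so valid.
(B) r → ◇r (the dual of axiom T) characterises the reflexive frames. Every such R is reflexive — valid.
(C) ◇□r → □r (the dual of axiom 5) characterises the euclidean frames. Every such R is euclidean — valid.
(D) ◇◇r → ◇r (the dual of axiom 4) characterises the transitive frames. Every such R is transitive — valid.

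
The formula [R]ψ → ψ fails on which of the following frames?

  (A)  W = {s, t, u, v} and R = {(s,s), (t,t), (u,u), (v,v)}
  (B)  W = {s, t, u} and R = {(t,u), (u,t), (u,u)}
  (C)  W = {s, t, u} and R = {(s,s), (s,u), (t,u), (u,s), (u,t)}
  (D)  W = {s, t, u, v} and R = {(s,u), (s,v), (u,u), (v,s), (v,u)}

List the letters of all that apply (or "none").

The schema [R]ψ → ψ is axiom T; it is valid on a frame iff R is reflexive.
(A) R is reflexive (each world relates to itself), so the schema is valid here.
(B) R is not reflexive (not s R s), so the schema fails here.
(C) R is not reflexive (not t R t), so the schema fails here.
(D) R is not reflexive (not s R s), so the schema fails here.

B, C, D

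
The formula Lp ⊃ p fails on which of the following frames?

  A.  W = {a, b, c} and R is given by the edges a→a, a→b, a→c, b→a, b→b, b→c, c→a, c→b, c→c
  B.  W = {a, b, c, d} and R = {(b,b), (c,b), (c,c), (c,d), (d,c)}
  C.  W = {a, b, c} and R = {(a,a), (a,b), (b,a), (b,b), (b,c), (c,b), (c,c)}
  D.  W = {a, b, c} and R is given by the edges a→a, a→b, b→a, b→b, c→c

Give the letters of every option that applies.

B

The schema Lp ⊃ p is axiom T; it is valid on a frame iff R is reflexive.
(A) R is reflexive (each world relates to itself), so the schema is valid here.
(B) R is not reflexive (not a R a), so the schema fails here.
(C) R is reflexive (each world relates to itself), so the schema is valid here.
(D) R is reflexive (each world relates to itself), so the schema is valid here.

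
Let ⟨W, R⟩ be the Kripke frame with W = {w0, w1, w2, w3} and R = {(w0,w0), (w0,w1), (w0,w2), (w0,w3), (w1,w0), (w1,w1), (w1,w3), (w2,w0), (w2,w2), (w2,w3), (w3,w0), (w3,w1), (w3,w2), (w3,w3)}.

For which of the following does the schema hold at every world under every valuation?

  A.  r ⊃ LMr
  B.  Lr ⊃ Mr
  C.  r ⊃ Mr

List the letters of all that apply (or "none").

R is reflexive: each world relates to itself.
R is symmetric: every R-edge is matched by its reverse.
R is serial: every world has an R-successor.
(A) r ⊃ LMr is axiom B, which corresponds to symmetry. R is symmetric — valid.
(B) Lr ⊃ Mr is axiom D, which corresponds to seriality. R is serial — valid.
(C) r ⊃ Mr (the dual of axiom T) characterises the reflexive frames. R is reflexive — valid.

A, B, C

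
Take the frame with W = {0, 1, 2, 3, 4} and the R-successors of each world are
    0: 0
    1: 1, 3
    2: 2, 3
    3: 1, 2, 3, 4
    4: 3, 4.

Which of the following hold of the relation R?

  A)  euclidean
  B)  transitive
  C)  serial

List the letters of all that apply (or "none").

(A) not euclidean: 3 R 1 and 3 R 2 but not 1 R 2.
(B) not transitive: 1 R 3 and 3 R 2 but not 1 R 2.
(C) serial: every world has an R-successor.

C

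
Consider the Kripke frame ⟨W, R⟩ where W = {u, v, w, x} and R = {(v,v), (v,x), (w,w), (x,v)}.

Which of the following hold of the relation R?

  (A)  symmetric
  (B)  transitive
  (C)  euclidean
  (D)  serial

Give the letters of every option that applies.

A

(A) symmetric: every R-edge is matched by its reverse.
(B) not transitive: x R v and v R x but not x R x.
(C) not euclidean: v R x and v R x but not x R x.
(D) not serial: u has no R-successor.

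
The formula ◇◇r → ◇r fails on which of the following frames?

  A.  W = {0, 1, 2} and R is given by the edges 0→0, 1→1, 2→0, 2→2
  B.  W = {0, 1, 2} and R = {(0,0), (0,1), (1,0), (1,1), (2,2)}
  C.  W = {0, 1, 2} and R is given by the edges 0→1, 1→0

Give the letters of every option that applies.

C

The schema ◇◇r → ◇r is the dual of axiom 4; it is valid on a frame iff R is transitive.
(A) R is transitive (R is closed under composition), so the schema is valid here.
(B) R is transitive (R is closed under composition), so the schema is valid here.
(C) R is not transitive (0 R 1 and 1 R 0 but not 0 R 0), so the schema fails here.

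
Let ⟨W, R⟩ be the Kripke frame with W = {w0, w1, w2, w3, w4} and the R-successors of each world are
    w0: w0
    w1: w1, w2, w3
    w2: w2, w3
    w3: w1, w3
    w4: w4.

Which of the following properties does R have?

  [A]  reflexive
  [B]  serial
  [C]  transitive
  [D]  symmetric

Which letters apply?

(A) reflexive: each world relates to itself.
(B) serial: every world has an R-successor.
(C) not transitive: w2 R w3 and w3 R w1 but not w2 R w1.
(D) not symmetric: w1 R w2 but not w2 R w1.

A, B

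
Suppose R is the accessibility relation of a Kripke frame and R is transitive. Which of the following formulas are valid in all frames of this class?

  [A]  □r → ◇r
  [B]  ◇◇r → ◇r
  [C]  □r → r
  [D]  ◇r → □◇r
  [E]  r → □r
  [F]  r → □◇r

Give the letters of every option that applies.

(A) □r → ◇r is axiom D, which corresponds to seriality. Such an R need not be serial — not valid.
(B) ◇◇r → ◇r (the dual of axiom 4) characterises the transitive frames. Every such R is transitive — valid.
(C) □r → r is axiom T, which corresponds to reflexivity. Such an R need not be reflexive — not valid.
(D) ◇r → □◇r (axiom 5) characterises the euclidean frames. Such an R need not be euclidean — not valid.
(E) r → □r (equivalent to ◇p→p) corresponds to R being a subset of the identity. Such an R need not be a subset of the identity, so not valid.
(F) r → □◇r is axiom B, which corresponds to symmetry. Such an R need not be symmetric — not valid.

B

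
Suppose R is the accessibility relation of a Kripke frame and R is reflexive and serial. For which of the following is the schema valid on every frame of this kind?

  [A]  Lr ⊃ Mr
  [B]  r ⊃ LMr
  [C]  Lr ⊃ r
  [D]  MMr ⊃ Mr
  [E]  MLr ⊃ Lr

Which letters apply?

A, C

(A) axiom D: valid iff R is serial. Every such R is serial — valid.
(B) r ⊃ LMr is axiom B; it is valid on a frame exactly when R is symmetric. Such an R need not be symmetric, so not valid.
(C) Lr ⊃ r is axiom T, which corresponds to reflexivity. Every such R is reflexive — valid.
(D) MMr ⊃ Mr is the dual of axiom 4, which corresponds to transitivity. Such an R need not be transitive — not valid.
(E) the dual of axiom 5: valid iff R is euclidean. Such an R need not be euclidean — not valid.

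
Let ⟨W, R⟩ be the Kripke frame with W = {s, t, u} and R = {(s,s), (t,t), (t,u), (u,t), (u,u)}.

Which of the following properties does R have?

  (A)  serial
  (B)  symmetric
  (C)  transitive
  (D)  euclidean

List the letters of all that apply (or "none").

A, B, C, D

(A) serial: every world has an R-successor.
(B) symmetric: every R-edge is matched by its reverse.
(C) transitive: R is closed under composition.
(D) euclidean: any two R-successors of the same world are R-related.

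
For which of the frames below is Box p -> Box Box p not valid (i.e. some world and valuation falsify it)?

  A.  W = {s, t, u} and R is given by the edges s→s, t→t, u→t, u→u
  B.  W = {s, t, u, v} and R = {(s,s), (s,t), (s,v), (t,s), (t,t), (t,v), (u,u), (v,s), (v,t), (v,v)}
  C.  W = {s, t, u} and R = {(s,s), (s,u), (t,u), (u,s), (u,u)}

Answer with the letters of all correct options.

C

The schema Box p -> Box Box p is axiom 4; it is valid on a frame iff R is transitive.
(A) R is transitive (R is closed under composition), so the schema is valid here.
(B) R is transitive (R is closed under composition), so the schema is valid here.
(C) R is not transitive (t R u and u R s but not t R s), so the schema fails here.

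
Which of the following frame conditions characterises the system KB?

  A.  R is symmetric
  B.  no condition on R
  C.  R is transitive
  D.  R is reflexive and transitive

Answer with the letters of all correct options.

A

(A) KB is sound and complete for exactly this class.
(B) this class determines K, not KB.
(C) this class determines K4, not KB.
(D) this class determines S4, not KB.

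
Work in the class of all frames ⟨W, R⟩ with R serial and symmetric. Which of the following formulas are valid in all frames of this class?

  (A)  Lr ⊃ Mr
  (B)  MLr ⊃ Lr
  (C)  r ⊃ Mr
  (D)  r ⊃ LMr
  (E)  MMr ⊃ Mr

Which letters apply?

(A) Lr ⊃ Mr (axiom D) characterises the serial frames. Every such R is serial — valid.
(B) MLr ⊃ Lr is the dual of axiom 5, which corresponds to the euclidean property. Such an R need not be euclidean — not valid.
(C) the dual of axiom T: valid iff R is reflexive. Such an R need not be reflexive — not valid.
(D) r ⊃ LMr is axiom B, which corresponds to symmetry. Every such R is symmetric — valid.
(E) MMr ⊃ Mr is the dual of axiom 4; it is valid on a frame exactly when R is transitive. Such an R need not be transitive, so not valid.

A, D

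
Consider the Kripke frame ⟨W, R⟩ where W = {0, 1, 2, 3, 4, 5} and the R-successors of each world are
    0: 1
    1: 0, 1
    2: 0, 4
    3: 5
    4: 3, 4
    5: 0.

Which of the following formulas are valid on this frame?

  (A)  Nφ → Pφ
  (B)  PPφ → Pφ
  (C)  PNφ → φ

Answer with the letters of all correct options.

A

R is not symmetric: 2 R 0 but not 0 R 2.
R is not transitive: 0 R 1 and 1 R 0 but not 0 R 0.
R is serial: every world has an R-successor.
(A) Nφ → Pφ is axiom D; it is valid on a frame exactly when R is serial. R is serial, so valid.
(B) the dual of axiom 4: valid iff R is transitive. R is not transitive — not valid.
(C) PNφ → φ is the dual of axiom B, which corresponds to symmetry. R is not symmetric — not valid.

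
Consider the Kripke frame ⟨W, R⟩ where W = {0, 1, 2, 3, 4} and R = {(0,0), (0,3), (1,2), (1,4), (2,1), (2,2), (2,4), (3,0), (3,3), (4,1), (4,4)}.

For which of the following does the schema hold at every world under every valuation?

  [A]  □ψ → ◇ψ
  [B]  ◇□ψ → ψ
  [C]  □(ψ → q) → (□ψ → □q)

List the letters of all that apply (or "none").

R is not symmetric: 2 R 4 but not 4 R 2.
R is serial: every world has an R-successor.
(A) axiom D: valid iff R is serial. R is serial — valid.
(B) ◇□ψ → ψ is the dual of axiom B, which corresponds to symmetry. R is not symmetric — not valid.
(C) this is just K, valid on every normal frame.

A, C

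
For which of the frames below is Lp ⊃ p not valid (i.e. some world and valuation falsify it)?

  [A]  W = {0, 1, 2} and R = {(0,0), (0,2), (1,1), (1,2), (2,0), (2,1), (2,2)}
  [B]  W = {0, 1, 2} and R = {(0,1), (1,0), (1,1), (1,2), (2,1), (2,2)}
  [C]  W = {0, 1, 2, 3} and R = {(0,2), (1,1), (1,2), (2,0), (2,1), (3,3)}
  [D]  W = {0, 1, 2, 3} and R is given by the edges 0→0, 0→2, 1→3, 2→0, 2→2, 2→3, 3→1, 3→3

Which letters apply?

B, C, D

The schema Lp ⊃ p is axiom T; it is valid on a frame iff R is reflexive.
(A) R is reflexive (each world relates to itself), so the schema is valid here.
(B) R is not reflexive (not 0 R 0), so the schema fails here.
(C) R is not reflexive (not 0 R 0), so the schema fails here.
(D) R is not reflexive (not 1 R 1), so the schema fails here.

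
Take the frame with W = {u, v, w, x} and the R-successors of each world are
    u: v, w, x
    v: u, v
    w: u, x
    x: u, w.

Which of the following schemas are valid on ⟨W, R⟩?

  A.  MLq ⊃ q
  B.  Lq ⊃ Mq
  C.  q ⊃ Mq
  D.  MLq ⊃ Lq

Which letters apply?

A, B

R is not reflexive: not u R u.
R is symmetric: every R-edge is matched by its reverse.
R is not euclidean: u R v and u R w but not v R w.
R is serial: every world has an R-successor.
(A) MLq ⊃ q (the dual of axiom B) characterises the symmetric frames. R is symmetric — valid.
(B) Lq ⊃ Mq (axiom D) characterises the serial frames. R is serial — valid.
(C) the dual of axiom T: valid iff R is reflexive. R is not reflexive — not valid.
(D) MLq ⊃ Lq is the dual of axiom 5; it is valid on a frame exactly when R is euclidean. R is not euclidean, so not valid.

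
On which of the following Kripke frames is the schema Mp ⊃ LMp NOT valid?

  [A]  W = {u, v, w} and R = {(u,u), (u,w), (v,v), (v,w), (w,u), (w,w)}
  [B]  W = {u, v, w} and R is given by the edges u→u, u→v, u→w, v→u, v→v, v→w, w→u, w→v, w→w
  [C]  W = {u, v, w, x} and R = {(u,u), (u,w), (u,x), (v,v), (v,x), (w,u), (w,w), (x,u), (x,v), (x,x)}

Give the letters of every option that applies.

A, C

The schema Mp ⊃ LMp is axiom 5; it is valid on a frame iff R is euclidean.
(A) R is not euclidean (v R w and v R v but not w R v), so the schema fails here.
(B) R is euclidean (any two R-successors of the same world are R-related), so the schema is valid here.
(C) R is not euclidean (u R w and u R x but not w R x), so the schema fails here.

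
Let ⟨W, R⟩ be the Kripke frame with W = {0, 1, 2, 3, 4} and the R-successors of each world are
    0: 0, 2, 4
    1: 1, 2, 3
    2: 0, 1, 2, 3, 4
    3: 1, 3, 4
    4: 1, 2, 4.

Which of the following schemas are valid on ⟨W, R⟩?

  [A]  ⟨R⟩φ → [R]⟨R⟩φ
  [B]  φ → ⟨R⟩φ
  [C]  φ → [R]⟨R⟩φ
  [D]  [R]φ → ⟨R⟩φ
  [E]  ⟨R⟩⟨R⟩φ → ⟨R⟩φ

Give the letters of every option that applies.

R is reflexive: each world relates to itself.
R is not symmetric: 0 R 4 but not 4 R 0.
R is not transitive: 0 R 2 and 2 R 1 but not 0 R 1.
R is not euclidean: 0 R 4 and 0 R 0 but not 4 R 0.
R is serial: every world has an R-successor.
(A) ⟨R⟩φ → [R]⟨R⟩φ (axiom 5) characterises the euclidean frames. R is not euclidean — not valid.
(B) the dual of axiom T: valid iff R is reflexive. R is reflexive — valid.
(C) φ → [R]⟨R⟩φ is axiom B, which corresponds to symmetry. R is not symmetric — not valid.
(D) [R]φ → ⟨R⟩φ is axiom D; it is valid on a frame exactly when R is serial. R is serial, so valid.
(E) ⟨R⟩⟨R⟩φ → ⟨R⟩φ is the dual of axiom 4, which corresponds to transitivity. R is not transitive — not valid.

B, D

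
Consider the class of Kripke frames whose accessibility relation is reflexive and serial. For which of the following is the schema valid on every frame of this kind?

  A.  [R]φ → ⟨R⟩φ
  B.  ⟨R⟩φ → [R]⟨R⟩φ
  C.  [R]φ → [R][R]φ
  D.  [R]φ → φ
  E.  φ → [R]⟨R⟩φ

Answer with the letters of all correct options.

(A) axiom D: valid iff R is serial. Every such R is serial — valid.
(B) axiom 5: valid iff R is euclidean. Such an R need not be euclidean — not valid.
(C) [R]φ → [R][R]φ is axiom 4, which corresponds to transitivity. Such an R need not be transitive — not valid.
(D) axiom T: valid iff R is reflexive. Every such R is reflexive — valid.
(E) axiom B: valid iff R is symmetric. Such an R need not be symmetric — not valid.

A, D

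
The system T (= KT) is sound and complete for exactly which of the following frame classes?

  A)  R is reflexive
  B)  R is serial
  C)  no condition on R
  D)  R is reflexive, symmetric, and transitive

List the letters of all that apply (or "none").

A

(A) T (= KT) is sound and complete for exactly this class.
(B) this class determines D, not T (= KT).
(C) this class determines K, not T (= KT).
(D) this class determines S5, not T (= KT).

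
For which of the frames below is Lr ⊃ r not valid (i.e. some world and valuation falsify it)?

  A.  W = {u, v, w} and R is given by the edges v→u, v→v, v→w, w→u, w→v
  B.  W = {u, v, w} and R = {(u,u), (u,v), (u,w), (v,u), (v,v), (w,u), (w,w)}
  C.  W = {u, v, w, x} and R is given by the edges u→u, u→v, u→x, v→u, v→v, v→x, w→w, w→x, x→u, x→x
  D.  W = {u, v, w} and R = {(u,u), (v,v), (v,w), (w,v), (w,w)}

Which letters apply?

The schema Lr ⊃ r is axiom T; it is valid on a frame iff R is reflexive.
(A) R is not reflexive (not u R u), so the schema fails here.
(B) R is reflexive (each world relates to itself), so the schema is valid here.
(C) R is reflexive (each world relates to itself), so the schema is valid here.
(D) R is reflexive (each world relates to itself), so the schema is valid here.

A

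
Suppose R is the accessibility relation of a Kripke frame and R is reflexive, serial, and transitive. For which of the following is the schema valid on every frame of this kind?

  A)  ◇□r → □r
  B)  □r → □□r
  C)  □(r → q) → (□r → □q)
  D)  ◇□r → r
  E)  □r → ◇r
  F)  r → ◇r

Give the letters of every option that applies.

B, C, E, F

(A) ◇□r → □r is the dual of axiom 5; it is valid on a frame exactly when R is euclidean. Such an R need not be euclidean, so not valid.
(B) □r → □□r is axiom 4; it is valid on a frame exactly when R is transitive. Every such R is transitive, so valid.
(C) this is just K, valid on every normal frame.
(D) the dual of axiom B: valid iff R is symmetric. Such an R need not be symmetric — not valid.
(E) □r → ◇r is axiom D, which corresponds to seriality. Every such R is serial — valid.
(F) r → ◇r is the dual of axiom T; it is valid on a frame exactly when R is reflexive. Every such R is reflexive, so valid.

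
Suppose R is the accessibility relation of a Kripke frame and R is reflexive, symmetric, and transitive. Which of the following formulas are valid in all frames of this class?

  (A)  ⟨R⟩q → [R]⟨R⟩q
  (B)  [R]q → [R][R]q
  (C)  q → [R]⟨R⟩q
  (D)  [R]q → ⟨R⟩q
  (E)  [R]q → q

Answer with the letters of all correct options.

A, B, C, D, E

A relation that is reflexive, symmetric, and transitive is also euclidean and serial.
(A) axiom 5: valid iff R is euclidean. Every such R is euclidean — valid.
(B) [R]q → [R][R]q is axiom 4; it is valid on a frame exactly when R is transitive. Every such R is transitive, so valid.
(C) axiom B: valid iff R is symmetric. Every such R is symmetric — valid.
(D) [R]q → ⟨R⟩q is axiom D; it is valid on a frame exactly when R is serial. Every such R is serial, so valid.
(E) [R]q → q is axiom T; it is valid on a frame exactly when R is reflexive. Every such R is reflexive, so valid.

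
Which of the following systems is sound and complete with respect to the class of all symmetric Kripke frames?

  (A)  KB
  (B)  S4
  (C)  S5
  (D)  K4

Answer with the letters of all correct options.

(A) KB is determined by exactly this class.
(B) S4 is determined by the class of reflexive and transitive frames.
(C) S5 is determined by the class of reflexive, symmetric, and transitive frames.
(D) K4 is determined by the class of transitive frames.

A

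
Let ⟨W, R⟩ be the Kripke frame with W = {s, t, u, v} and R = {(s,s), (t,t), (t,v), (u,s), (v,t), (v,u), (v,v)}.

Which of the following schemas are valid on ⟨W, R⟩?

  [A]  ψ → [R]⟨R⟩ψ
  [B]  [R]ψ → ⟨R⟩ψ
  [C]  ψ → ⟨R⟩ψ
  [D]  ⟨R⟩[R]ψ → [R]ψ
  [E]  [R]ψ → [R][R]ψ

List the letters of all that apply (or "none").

B

R is not reflexive: not u R u.
R is not symmetric: u R s but not s R u.
R is not transitive: t R v and v R u but not t R u.
R is not euclidean: v R t and v R u but not t R u.
R is serial: every world has an R-successor.
(A) ψ → [R]⟨R⟩ψ is axiom B; it is valid on a frame exactly when R is symmetric. R is not symmetric, so not valid.
(B) [R]ψ → ⟨R⟩ψ is axiom D, which corresponds to seriality. R is serial — valid.
(C) ψ → ⟨R⟩ψ (the dual of axiom T) characterises the reflexive frames. R is not reflexive — not valid.
(D) ⟨R⟩[R]ψ → [R]ψ (the dual of axiom 5) characterises the euclidean frames. R is not euclidean — not valid.
(E) [R]ψ → [R][R]ψ is axiom 4, which corresponds to transitivity. R is not transitive — not valid.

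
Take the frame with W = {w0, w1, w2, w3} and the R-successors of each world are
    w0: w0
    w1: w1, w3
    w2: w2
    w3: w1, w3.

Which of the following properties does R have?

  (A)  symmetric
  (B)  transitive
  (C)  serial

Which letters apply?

A, B, C

(A) symmetric: every R-edge is matched by its reverse.
(B) transitive: R is closed under composition.
(C) serial: every world has an R-successor.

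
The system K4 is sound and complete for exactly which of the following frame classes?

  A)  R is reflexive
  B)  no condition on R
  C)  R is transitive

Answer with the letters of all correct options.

(A) this class determines T (= KT), not K4.
(B) this class determines K, not K4.
(C) K4 is sound and complete for exactly this class.

C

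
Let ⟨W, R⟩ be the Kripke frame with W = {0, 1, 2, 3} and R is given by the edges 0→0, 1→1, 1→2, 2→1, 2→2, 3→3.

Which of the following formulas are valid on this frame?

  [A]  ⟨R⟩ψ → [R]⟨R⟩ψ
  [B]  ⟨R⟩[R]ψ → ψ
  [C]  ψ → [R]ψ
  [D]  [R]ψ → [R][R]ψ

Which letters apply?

R is symmetric: every R-edge is matched by its reverse.
R is transitive: R is closed under composition.
R is euclidean: any two R-successors of the same world are R-related.
R is not a subset of the identity: 1 R 2 with 1 ≠ 2.
(A) ⟨R⟩ψ → [R]⟨R⟩ψ is axiom 5; it is valid on a frame exactly when R is euclidean. R is euclidean, so valid.
(B) ⟨R⟩[R]ψ → ψ is the dual of axiom B; it is valid on a frame exactly when R is symmetric. R is symmetric, so valid.
(C) ψ → [R]ψ is equivalent to ◇p→p; it holds exactly when R ⊆ identity. Here R ⊄ identity — not valid.
(D) axiom 4: valid iff R is transitive. R is transitive — valid.

A, B, D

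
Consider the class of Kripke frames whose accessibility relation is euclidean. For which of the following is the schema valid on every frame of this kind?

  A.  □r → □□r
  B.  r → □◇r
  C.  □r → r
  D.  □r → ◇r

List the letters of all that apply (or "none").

(A) □r → □□r (axiom 4) characterises the transitive frames. Such an R need not be transitive — not valid.
(B) axiom B: valid iff R is symmetric. Such an R need not be symmetric — not valid.
(C) □r → r is axiom T; it is valid on a frame exactly when R is reflexive. Such an R need not be reflexive, so not valid.
(D) □r → ◇r is axiom D; it is valid on a frame exactly when R is serial. Such an R need not be serial, so not valid.

none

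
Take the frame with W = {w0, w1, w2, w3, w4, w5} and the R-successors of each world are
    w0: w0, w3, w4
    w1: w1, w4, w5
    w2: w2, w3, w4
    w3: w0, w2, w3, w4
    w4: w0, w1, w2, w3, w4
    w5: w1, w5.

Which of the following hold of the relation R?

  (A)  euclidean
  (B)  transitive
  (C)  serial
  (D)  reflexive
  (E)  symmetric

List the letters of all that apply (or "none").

(A) not euclidean: w1 R w4 and w1 R w5 but not w4 R w5.
(B) not transitive: w0 R w3 and w3 R w2 but not w0 R w2.
(C) serial: every world has an R-successor.
(D) reflexive: each world relates to itself.
(E) symmetric: every R-edge is matched by its reverse.

C, D, E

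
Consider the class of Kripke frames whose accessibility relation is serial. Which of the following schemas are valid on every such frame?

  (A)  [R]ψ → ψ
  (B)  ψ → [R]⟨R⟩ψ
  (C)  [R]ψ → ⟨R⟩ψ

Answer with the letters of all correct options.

(A) axiom T: valid iff R is reflexive. Such an R need not be reflexive — not valid.
(B) ψ → [R]⟨R⟩ψ is axiom B; it is valid on a frame exactly when R is symmetric. Such an R need not be symmetric, so not valid.
(C) [R]ψ → ⟨R⟩ψ (axiom D) characterises the serial frames. Every such R is serial — valid.

C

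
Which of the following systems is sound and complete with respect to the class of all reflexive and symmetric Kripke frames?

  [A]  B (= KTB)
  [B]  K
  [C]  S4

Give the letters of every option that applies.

(A) B (= KTB) is determined by exactly this class.
(B) K is determined by the class of arbitrary frames.
(C) S4 is determined by the class of reflexive and transitive frames.

A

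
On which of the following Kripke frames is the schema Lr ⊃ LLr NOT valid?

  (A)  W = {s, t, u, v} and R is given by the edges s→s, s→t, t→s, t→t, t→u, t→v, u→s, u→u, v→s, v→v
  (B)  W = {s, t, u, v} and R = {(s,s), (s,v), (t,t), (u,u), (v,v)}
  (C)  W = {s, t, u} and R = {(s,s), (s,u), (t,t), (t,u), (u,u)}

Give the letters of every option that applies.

A

The schema Lr ⊃ LLr is axiom 4; it is valid on a frame iff R is transitive.
(A) R is not transitive (s R t and t R u but not s R u), so the schema fails here.
(B) R is transitive (R is closed under composition), so the schema is valid here.
(C) R is transitive (R is closed under composition), so the schema is valid here.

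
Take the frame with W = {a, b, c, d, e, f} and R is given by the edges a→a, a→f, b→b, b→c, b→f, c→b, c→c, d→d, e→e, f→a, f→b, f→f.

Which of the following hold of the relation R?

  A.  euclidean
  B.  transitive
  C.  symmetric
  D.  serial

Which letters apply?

C, D

(A) not euclidean: b R c and b R f but not c R f.
(B) not transitive: a R f and f R b but not a R b.
(C) symmetric: every R-edge is matched by its reverse.
(D) serial: every world has an R-successor.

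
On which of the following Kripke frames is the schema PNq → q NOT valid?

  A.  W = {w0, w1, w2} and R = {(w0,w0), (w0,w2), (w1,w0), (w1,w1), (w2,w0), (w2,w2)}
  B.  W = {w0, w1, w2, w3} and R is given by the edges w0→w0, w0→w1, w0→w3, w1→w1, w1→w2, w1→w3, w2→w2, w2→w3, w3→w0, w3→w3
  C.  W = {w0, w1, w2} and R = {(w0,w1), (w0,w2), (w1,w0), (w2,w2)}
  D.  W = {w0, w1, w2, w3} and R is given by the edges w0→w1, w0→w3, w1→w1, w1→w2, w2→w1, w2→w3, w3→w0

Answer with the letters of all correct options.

The schema PNq → q is the dual of axiom B; it is valid on a frame iff R is symmetric.
(A) R is not symmetric (w1 R w0 but not w0 R w1), so the schema fails here.
(B) R is not symmetric (w0 R w1 but not w1 R w0), so the schema fails here.
(C) R is not symmetric (w0 R w2 but not w2 R w0), so the schema fails here.
(D) R is not symmetric (w0 R w1 but not w1 R w0), so the schema fails here.

A, B, C, D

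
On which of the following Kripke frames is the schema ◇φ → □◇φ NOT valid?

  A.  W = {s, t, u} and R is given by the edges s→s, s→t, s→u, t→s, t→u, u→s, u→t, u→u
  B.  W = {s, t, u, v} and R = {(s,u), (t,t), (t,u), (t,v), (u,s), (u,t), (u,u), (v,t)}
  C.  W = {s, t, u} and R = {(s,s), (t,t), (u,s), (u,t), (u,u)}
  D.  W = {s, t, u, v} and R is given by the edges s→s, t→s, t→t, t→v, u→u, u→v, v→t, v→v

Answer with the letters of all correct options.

A, B, C, D

The schema ◇φ → □◇φ is axiom 5; it is valid on a frame iff R is euclidean.
(A) R is not euclidean (s R t and s R t but not t R t), so the schema fails here.
(B) R is not euclidean (t R u and t R v but not u R v), so the schema fails here.
(C) R is not euclidean (u R s and u R t but not s R t), so the schema fails here.
(D) R is not euclidean (t R s and t R t but not s R t), so the schema fails here.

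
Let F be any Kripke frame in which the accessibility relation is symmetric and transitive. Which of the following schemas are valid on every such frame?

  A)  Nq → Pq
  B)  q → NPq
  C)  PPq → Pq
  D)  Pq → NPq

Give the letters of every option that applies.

A symmetric transitive relation is euclidean (uRv and uRw give vRu by symmetry, then vRw by transitivity).
(A) Nq → Pq is axiom D, which corresponds to seriality. Such an R need not be serial — not valid.
(B) q → NPq (axiom B) characterises the symmetric frames. Every such R is symmetric — valid.
(C) PPq → Pq (the dual of axiom 4) characterises the transitive frames. Every such R is transitive — valid.
(D) Pq → NPq is axiom 5; it is valid on a frame exactly when R is euclidean. Every such R is euclidean, so valid.

B, C, D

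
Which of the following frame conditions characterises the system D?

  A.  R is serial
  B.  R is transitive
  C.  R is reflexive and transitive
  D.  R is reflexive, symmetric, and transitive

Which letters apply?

(A) D is sound and complete for exactly this class.
(B) this class determines K4, not D.
(C) this class determines S4, not D.
(D) this class determines S5, not D.

A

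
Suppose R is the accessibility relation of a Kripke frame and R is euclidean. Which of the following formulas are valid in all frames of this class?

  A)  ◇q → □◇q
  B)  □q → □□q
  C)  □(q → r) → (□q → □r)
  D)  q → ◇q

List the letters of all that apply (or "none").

A, C

(A) ◇q → □◇q is axiom 5, which corresponds to the euclidean property. Every such R is euclidean — valid.
(B) □q → □□q (axiom 4) characterises the transitive frames. Such an R need not be transitive — not valid.
(C) this is just K, valid on every normal frame.
(D) q → ◇q (the dual of axiom T) characterises the reflexive frames. Such an R need not be reflexive — not valid.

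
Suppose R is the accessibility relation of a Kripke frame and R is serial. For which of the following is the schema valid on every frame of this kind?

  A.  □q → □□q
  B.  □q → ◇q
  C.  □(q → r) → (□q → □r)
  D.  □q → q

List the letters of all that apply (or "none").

(A) □q → □□q is axiom 4; it is valid on a frame exactly when R is transitive. Such an R need not be transitive, so not valid.
(B) □q → ◇q is axiom D; it is valid on a frame exactly when R is serial. Every such R is serial, so valid.
(C) this is just K, valid on every normal frame.
(D) □q → q is axiom T, which corresponds to reflexivity. Such an R need not be reflexive — not valid.

B, C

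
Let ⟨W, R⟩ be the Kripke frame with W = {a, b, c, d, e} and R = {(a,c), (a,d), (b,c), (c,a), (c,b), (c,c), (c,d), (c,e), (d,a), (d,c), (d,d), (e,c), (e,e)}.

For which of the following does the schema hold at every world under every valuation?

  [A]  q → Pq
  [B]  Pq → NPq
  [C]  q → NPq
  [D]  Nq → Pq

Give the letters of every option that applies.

C, D

R is not reflexive: not a R a.
R is symmetric: every R-edge is matched by its reverse.
R is not euclidean: c R a and c R b but not a R b.
R is serial: every world has an R-successor.
(A) q → Pq is the dual of axiom T; it is valid on a frame exactly when R is reflexive. R is not reflexive, so not valid.
(B) axiom 5: valid iff R is euclidean. R is not euclidean — not valid.
(C) q → NPq (axiom B) characterises the symmetric frames. R is symmetric — valid.
(D) axiom D: valid iff R is serial. R is serial — valid.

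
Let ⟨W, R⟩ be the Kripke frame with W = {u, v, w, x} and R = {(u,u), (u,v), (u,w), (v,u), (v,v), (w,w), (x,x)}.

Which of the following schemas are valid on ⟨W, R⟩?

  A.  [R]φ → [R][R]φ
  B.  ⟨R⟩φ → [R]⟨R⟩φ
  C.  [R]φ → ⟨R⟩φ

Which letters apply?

R is not transitive: v R u and u R w but not v R w.
R is not euclidean: u R v and u R w but not v R w.
R is serial: every world has an R-successor.
(A) axiom 4: valid iff R is transitive. R is not transitive — not valid.
(B) ⟨R⟩φ → [R]⟨R⟩φ is axiom 5; it is valid on a frame exactly when R is euclidean. R is not euclidean, so not valid.
(C) [R]φ → ⟨R⟩φ (axiom D) characterises the serial frames. R is serial — valid.

C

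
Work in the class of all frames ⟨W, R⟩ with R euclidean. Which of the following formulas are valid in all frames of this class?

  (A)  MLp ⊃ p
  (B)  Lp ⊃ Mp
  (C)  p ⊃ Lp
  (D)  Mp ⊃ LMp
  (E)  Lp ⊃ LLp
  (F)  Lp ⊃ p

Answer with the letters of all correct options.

(A) MLp ⊃ p is the dual of axiom B; it is valid on a frame exactly when R is symmetric. Such an R need not be symmetric, so not valid.
(B) Lp ⊃ Mp is axiom D; it is valid on a frame exactly when R is serial. Such an R need not be serial, so not valid.
(C) p ⊃ Lp is equivalent to ◇p→p; it holds exactly when R ⊆ identity. Such an R need not be a subset of the identity — not valid.
(D) Mp ⊃ LMp (axiom 5) characterises the euclidean frames. Every such R is euclidean — valid.
(E) Lp ⊃ LLp is axiom 4; it is valid on a frame exactly when R is transitive. Such an R need not be transitive, so not valid.
(F) Lp ⊃ p is axiom T, which corresponds to reflexivity. Such an R need not be reflexive — not valid.

D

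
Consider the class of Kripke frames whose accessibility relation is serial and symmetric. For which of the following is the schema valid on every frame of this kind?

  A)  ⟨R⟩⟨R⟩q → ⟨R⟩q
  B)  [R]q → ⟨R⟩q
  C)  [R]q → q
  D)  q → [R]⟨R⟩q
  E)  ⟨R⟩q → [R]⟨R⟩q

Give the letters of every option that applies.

B, D

(A) ⟨R⟩⟨R⟩q → ⟨R⟩q (the dual of axiom 4) characterises the transitive frames. Such an R need not be transitive — not valid.
(B) axiom D: valid iff R is serial. Every such R is serial — valid.
(C) axiom T: valid iff R is reflexive. Such an R need not be reflexive — not valid.
(D) q → [R]⟨R⟩q (axiom B) characterises the symmetric frames. Every such R is symmetric — valid.
(E) ⟨R⟩q → [R]⟨R⟩q (axiom 5) characterises the euclidean frames. Such an R need not be euclidean — not valid.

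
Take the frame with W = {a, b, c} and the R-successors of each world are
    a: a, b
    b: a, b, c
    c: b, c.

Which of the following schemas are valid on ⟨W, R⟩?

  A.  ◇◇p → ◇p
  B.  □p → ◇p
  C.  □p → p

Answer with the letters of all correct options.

B, C

R is reflexive: each world relates to itself.
R is not transitive: a R b and b R c but not a R c.
R is serial: every world has an R-successor.
(A) ◇◇p → ◇p is the dual of axiom 4; it is valid on a frame exactly when R is transitive. R is not transitive, so not valid.
(B) □p → ◇p is axiom D, which corresponds to seriality. R is serial — valid.
(C) □p → p is axiom T, which corresponds to reflexivity. R is reflexive — valid.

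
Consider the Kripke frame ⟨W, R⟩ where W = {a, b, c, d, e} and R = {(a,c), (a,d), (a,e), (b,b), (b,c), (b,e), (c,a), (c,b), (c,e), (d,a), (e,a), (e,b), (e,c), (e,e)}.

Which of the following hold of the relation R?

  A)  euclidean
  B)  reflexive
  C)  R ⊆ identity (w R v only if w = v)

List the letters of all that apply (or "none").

(A) not euclidean: a R c and a R d but not c R d.
(B) not reflexive: not a R a.
(C) not ⊆ identity: a R c with a ≠ c.

none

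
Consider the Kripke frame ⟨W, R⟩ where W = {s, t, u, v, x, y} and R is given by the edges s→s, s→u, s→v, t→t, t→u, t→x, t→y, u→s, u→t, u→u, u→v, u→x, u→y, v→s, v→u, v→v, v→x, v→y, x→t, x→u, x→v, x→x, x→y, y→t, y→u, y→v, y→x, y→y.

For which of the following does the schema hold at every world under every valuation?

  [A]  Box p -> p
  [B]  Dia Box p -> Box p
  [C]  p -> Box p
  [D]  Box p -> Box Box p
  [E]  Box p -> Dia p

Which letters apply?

A, E

R is reflexive: each world relates to itself.
R is not transitive: s R u and u R t but not s R t.
R is not euclidean: u R s and u R t but not s R t.
R is serial: every world has an R-successor.
R is not a subset of the identity: s R u with s ≠ u.
(A) Box p -> p is axiom T, which corresponds to reflexivity. R is reflexive — valid.
(B) Dia Box p -> Box p is the dual of axiom 5; it is valid on a frame exactly when R is euclidean. R is not euclidean, so not valid.
(C) p -> Box p (equivalent to ◇p→p) corresponds to R being a subset of the identity. Here R ⊄ identity, so not valid.
(D) Box p -> Box Box p (axiom 4) characterises the transitive frames. R is not transitive — not valid.
(E) axiom D: valid iff R is serial. R is serial — valid.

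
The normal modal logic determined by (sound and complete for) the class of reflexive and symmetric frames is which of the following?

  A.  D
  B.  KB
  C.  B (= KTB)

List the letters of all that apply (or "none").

(A) D is determined by the class of serial frames.
(B) KB is determined by the class of symmetric frames.
(C) B (= KTB) is determined by exactly this class.

C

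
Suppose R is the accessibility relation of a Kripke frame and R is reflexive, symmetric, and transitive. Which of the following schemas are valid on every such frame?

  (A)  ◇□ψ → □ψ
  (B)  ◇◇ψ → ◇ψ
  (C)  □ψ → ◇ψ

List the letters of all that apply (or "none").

A, B, C

A relation that is reflexive, symmetric, and transitive is also euclidean and serial.
(A) ◇□ψ → □ψ (the dual of axiom 5) characterises the euclidean frames. Every such R is euclidean — valid.
(B) ◇◇ψ → ◇ψ (the dual of axiom 4) characterises the transitive frames. Every such R is transitive — valid.
(C) □ψ → ◇ψ (axiom D) characterises the serial frames. Every such R is serial — valid.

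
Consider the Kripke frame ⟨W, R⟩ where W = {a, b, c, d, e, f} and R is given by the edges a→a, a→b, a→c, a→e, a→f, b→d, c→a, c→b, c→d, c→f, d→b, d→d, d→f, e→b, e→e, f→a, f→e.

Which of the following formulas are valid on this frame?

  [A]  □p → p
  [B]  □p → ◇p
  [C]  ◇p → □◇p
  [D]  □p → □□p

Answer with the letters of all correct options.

R is not reflexive: not b R b.
R is not transitive: a R b and b R d but not a R d.
R is not euclidean: a R b and a R a but not b R a.
R is serial: every world has an R-successor.
(A) □p → p is axiom T; it is valid on a frame exactly when R is reflexive. R is not reflexive, so not valid.
(B) axiom D: valid iff R is serial. R is serial — valid.
(C) ◇p → □◇p (axiom 5) characterises the euclidean frames. R is not euclidean — not valid.
(D) □p → □□p is axiom 4; it is valid on a frame exactly when R is transitive. R is not transitive, so not valid.

B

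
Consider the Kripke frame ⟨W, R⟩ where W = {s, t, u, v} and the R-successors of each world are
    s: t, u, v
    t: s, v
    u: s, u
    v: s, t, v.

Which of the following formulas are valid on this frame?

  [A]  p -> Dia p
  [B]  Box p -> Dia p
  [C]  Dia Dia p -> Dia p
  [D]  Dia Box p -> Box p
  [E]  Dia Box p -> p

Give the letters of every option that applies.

R is not reflexive: not s R s.
R is symmetric: every R-edge is matched by its reverse.
R is not transitive: s R t and t R s but not s R s.
R is not euclidean: s R t and s R u but not t R u.
R is serial: every world has an R-successor.
(A) p -> Dia p is the dual of axiom T; it is valid on a frame exactly when R is reflexive. R is not reflexive, so not valid.
(B) Box p -> Dia p is axiom D; it is valid on a frame exactly when R is serial. R is serial, so valid.
(C) Dia Dia p -> Dia p (the dual of axiom 4) characterises the transitive frames. R is not transitive — not valid.
(D) the dual of axiom 5: valid iff R is euclidean. R is not euclidean — not valid.
(E) Dia Box p -> p (the dual of axiom B) characterises the symmetric frames. R is symmetric — valid.

B, E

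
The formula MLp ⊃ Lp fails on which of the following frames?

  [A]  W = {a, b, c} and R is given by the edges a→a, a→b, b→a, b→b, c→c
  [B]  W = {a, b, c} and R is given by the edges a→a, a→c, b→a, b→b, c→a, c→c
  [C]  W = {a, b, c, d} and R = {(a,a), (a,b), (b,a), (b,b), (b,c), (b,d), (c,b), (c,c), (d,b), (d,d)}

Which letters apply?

B, C

The schema MLp ⊃ Lp is the dual of axiom 5; it is valid on a frame iff R is euclidean.
(A) R is euclidean (any two R-successors of the same world are R-related), so the schema is valid here.
(B) R is not euclidean (b R a and b R b but not a R b), so the schema fails here.
(C) R is not euclidean (b R a and b R c but not a R c), so the schema fails here.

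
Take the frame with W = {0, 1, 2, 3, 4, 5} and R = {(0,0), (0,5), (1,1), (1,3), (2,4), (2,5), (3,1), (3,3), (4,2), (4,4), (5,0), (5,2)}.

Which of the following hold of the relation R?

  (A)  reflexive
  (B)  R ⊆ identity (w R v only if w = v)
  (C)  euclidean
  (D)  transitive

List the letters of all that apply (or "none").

(A) not reflexive: not 2 R 2.
(B) not ⊆ identity: 0 R 5 with 0 ≠ 5.
(C) not euclidean: 2 R 4 and 2 R 5 but not 4 R 5.
(D) not transitive: 0 R 5 and 5 R 2 but not 0 R 2.

none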